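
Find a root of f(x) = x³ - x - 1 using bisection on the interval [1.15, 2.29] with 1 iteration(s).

f(x) = x³ - x - 1
Initial interval: [1.15, 2.29]

Iteration 1:
  c_1 = (1.150000 + 2.290000)/2 = 1.720000
  f(c_1) = f(1.720000) = 2.368448
  f(a) × f(c) < 0, new interval: [1.150000, 1.720000]

After 1 iteration(s), the approximation is c_1 = 1.720000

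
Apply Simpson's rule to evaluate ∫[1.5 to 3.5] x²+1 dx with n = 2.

f(x) = x²+1
a = 1.5, b = 3.5, n = 2
h = (b - a)/n = 1.000000

Simpson's rule: (h/3)[f(x₀) + 4f(x₁) + 2f(x₂) + ... + f(xₙ)]

x_0 = 1.5000, f(x_0) = 3.250000, coefficient = 1
x_1 = 2.5000, f(x_1) = 7.250000, coefficient = 4
x_2 = 3.5000, f(x_2) = 13.250000, coefficient = 1

I ≈ (1.000000/3) × 45.500000 = 15.166667
Exact value: 15.166667
Error: 0.000000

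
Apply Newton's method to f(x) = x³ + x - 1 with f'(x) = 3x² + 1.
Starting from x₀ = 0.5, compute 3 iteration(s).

f(x) = x³ + x - 1
f'(x) = 3x² + 1
x₀ = 0.5

Newton-Raphson formula: x_{n+1} = x_n - f(x_n)/f'(x_n)

Iteration 1:
  f(0.500000) = -0.375000
  f'(0.500000) = 1.750000
  x_1 = 0.500000 - (-0.375000)/1.750000 = 0.714286
Iteration 2:
  f(0.714286) = 0.078717
  f'(0.714286) = 2.530612
  x_2 = 0.714286 - 0.078717/2.530612 = 0.683180
Iteration 3:
  f(0.683180) = 0.002043
  f'(0.683180) = 2.400204
  x_3 = 0.683180 - 0.002043/2.400204 = 0.682328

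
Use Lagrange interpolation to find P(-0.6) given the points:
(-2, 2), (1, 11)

Lagrange interpolation formula:
P(x) = Σ yᵢ × Lᵢ(x)
where Lᵢ(x) = Π_{j≠i} (x - xⱼ)/(xᵢ - xⱼ)

L_0(-0.6) = (-0.6 - 1)/(-2 - 1) = 0.533333
L_1(-0.6) = (-0.6 - (-2))/(1 - (-2)) = 0.466667

P(-0.6) = 2×L_0(-0.6) + 11×L_1(-0.6)
P(-0.6) = 6.200000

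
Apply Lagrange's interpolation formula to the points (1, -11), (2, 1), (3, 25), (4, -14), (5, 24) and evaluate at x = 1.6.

Lagrange interpolation formula:
P(x) = Σ yᵢ × Lᵢ(x)
where Lᵢ(x) = Π_{j≠i} (x - xⱼ)/(xᵢ - xⱼ)

L_0(1.6) = (1.6 - 2)/(1 - 2) × (1.6 - 3)/(1 - 3) × (1.6 - 4)/(1 - 4) × (1.6 - 5)/(1 - 5) = 0.190400
L_1(1.6) = (1.6 - 1)/(2 - 1) × (1.6 - 3)/(2 - 3) × (1.6 - 4)/(2 - 4) × (1.6 - 5)/(2 - 5) = 1.142400
L_2(1.6) = (1.6 - 1)/(3 - 1) × (1.6 - 2)/(3 - 2) × (1.6 - 4)/(3 - 4) × (1.6 - 5)/(3 - 5) = -0.489600
L_3(1.6) = (1.6 - 1)/(4 - 1) × (1.6 - 2)/(4 - 2) × (1.6 - 3)/(4 - 3) × (1.6 - 5)/(4 - 5) = 0.190400
L_4(1.6) = (1.6 - 1)/(5 - 1) × (1.6 - 2)/(5 - 2) × (1.6 - 3)/(5 - 3) × (1.6 - 4)/(5 - 4) = -0.033600

P(1.6) = (-11)×L_0(1.6) + 1×L_1(1.6) + 25×L_2(1.6) + (-14)×L_3(1.6) + 24×L_4(1.6)
P(1.6) = -16.664000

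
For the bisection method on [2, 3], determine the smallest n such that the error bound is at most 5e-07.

We need (b-a)/2^n ≤ 5e-07
(3 - 2)/2^n ≤ 5e-07
1/2^n ≤ 5e-07
2^n ≥ 2000000
n ≥ log₂(2000000) = 20.93
n ≥ 21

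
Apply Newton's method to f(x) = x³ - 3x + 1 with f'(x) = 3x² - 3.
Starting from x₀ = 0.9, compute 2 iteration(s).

f(x) = x³ - 3x + 1
f'(x) = 3x² - 3
x₀ = 0.9

Newton-Raphson formula: x_{n+1} = x_n - f(x_n)/f'(x_n)

Iteration 1:
  f(0.900000) = -0.971000
  f'(0.900000) = -0.570000
  x_1 = 0.900000 - (-0.971000)/(-0.570000) = -0.803509
Iteration 2:
  f(-0.803509) = 2.891760
  f'(-0.803509) = -1.063121
  x_2 = -0.803509 - 2.891760/(-1.063121) = 1.916558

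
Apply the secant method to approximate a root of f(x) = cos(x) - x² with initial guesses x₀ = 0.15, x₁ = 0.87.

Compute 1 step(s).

f(x) = cos(x) - x²
x₀ = 0.15, x₁ = 0.87

Secant formula: x_{n+1} = x_n - f(x_n)(x_n - x_{n-1})/(f(x_n) - f(x_{n-1}))

Iteration 1:
  f(0.150000) = 0.966271
  f(0.870000) = -0.112073
  x_2 = 0.870000 - (-0.112073)×(0.870000 - 0.150000)/(-0.112073 - 0.966271)
       = 0.795170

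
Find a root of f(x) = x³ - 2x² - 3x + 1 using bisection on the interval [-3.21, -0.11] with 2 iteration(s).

f(x) = x³ - 2x² - 3x + 1
Initial interval: [-3.21, -0.11]

Iteration 1:
  c_1 = (-3.210000 + (-0.110000))/2 = -1.660000
  f(c_1) = f(-1.660000) = -4.105496
  f(a) × f(c) ≥ 0, new interval: [-1.660000, -0.110000]
Iteration 2:
  c_2 = (-1.660000 + (-0.110000))/2 = -0.885000
  f(c_2) = f(-0.885000) = 1.395396
  f(a) × f(c) < 0, new interval: [-1.660000, -0.885000]

After 2 iteration(s), the approximation is c_2 = -0.885000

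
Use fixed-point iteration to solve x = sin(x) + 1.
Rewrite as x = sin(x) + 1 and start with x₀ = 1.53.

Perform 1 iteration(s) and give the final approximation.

Equation: x = sin(x) + 1
Fixed-point form: x = sin(x) + 1
x₀ = 1.53

x_1 = g(1.530000) = 1.999168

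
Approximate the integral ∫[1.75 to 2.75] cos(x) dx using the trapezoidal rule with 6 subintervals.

f(x) = cos(x)
a = 1.75, b = 2.75, n = 6
h = (b - a)/n = 0.166667

Trapezoidal rule: (h/2)[f(x₀) + 2f(x₁) + 2f(x₂) + ... + f(xₙ)]

x_0 = 1.7500, f(x_0) = -0.178246, coefficient = 1
x_1 = 1.9167, f(x_1) = -0.339016, coefficient = 2
x_2 = 2.0833, f(x_2) = -0.490390, coefficient = 2
x_3 = 2.2500, f(x_3) = -0.628174, coefficient = 2
x_4 = 2.4167, f(x_4) = -0.748549, coefficient = 2
x_5 = 2.5833, f(x_5) = -0.848178, coefficient = 2
x_6 = 2.7500, f(x_6) = -0.924302, coefficient = 1

I ≈ (0.166667/2) × -7.211160 = -0.600930
Exact value: -0.602325
Error: 0.001395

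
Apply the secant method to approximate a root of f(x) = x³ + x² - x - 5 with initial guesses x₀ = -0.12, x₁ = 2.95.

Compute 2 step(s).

f(x) = x³ + x² - x - 5
x₀ = -0.12, x₁ = 2.95

Secant formula: x_{n+1} = x_n - f(x_n)(x_n - x_{n-1})/(f(x_n) - f(x_{n-1}))

Iteration 1:
  f(-0.120000) = -4.867328
  f(2.950000) = 26.424875
  x_2 = 2.950000 - 26.424875×(2.950000 - (-0.120000))/(26.424875 - (-4.867328))
       = 0.357521
Iteration 2:
  f(2.950000) = 26.424875
  f(0.357521) = -5.184001
  x_3 = 0.357521 - (-5.184001)×(0.357521 - 2.950000)/(-5.184001 - 26.424875)
       = 0.782700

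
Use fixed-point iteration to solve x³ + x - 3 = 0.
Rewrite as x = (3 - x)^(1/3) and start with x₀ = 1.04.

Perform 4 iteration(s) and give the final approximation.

Equation: x³ + x - 3 = 0
Fixed-point form: x = (3 - x)^(1/3)
x₀ = 1.04

x_1 = g(1.040000) = 1.251465
x_2 = g(1.251465) = 1.204735
x_3 = g(1.204735) = 1.215373
x_4 = g(1.215373) = 1.212967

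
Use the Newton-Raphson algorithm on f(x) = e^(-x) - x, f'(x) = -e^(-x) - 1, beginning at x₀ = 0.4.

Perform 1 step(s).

f(x) = e^(-x) - x
f'(x) = -e^(-x) - 1
x₀ = 0.4

Newton-Raphson formula: x_{n+1} = x_n - f(x_n)/f'(x_n)

Iteration 1:
  f(0.400000) = 0.270320
  f'(0.400000) = -1.670320
  x_1 = 0.400000 - 0.270320/(-1.670320) = 0.561837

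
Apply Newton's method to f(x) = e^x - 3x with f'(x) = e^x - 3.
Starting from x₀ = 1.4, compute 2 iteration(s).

f(x) = e^x - 3x
f'(x) = e^x - 3
x₀ = 1.4

Newton-Raphson formula: x_{n+1} = x_n - f(x_n)/f'(x_n)

Iteration 1:
  f(1.400000) = -0.144800
  f'(1.400000) = 1.055200
  x_1 = 1.400000 - (-0.144800)/1.055200 = 1.537225
Iteration 2:
  f(1.537225) = 0.039989
  f'(1.537225) = 1.651665
  x_2 = 1.537225 - 0.039989/1.651665 = 1.513014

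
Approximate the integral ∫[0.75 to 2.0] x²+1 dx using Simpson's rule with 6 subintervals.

f(x) = x²+1
a = 0.75, b = 2.0, n = 6
h = (b - a)/n = 0.208333

Simpson's rule: (h/3)[f(x₀) + 4f(x₁) + 2f(x₂) + ... + f(xₙ)]

x_0 = 0.7500, f(x_0) = 1.562500, coefficient = 1
x_1 = 0.9583, f(x_1) = 1.918403, coefficient = 4
x_2 = 1.1667, f(x_2) = 2.361111, coefficient = 2
x_3 = 1.3750, f(x_3) = 2.890625, coefficient = 4
x_4 = 1.5833, f(x_4) = 3.506944, coefficient = 2
x_5 = 1.7917, f(x_5) = 4.210069, coefficient = 4
x_6 = 2.0000, f(x_6) = 5.000000, coefficient = 1

I ≈ (0.208333/3) × 54.375000 = 3.776042
Exact value: 3.776042
Error: 0.000000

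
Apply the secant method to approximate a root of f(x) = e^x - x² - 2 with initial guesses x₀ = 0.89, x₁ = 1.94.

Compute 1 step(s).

f(x) = e^x - x² - 2
x₀ = 0.89, x₁ = 1.94

Secant formula: x_{n+1} = x_n - f(x_n)(x_n - x_{n-1})/(f(x_n) - f(x_{n-1}))

Iteration 1:
  f(0.890000) = -0.356970
  f(1.940000) = 1.195151
  x_2 = 1.940000 - 1.195151×(1.940000 - 0.890000)/(1.195151 - (-0.356970))
       = 1.131488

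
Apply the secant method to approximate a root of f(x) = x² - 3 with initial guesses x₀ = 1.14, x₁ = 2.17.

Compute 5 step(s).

f(x) = x² - 3
x₀ = 1.14, x₁ = 2.17

Secant formula: x_{n+1} = x_n - f(x_n)(x_n - x_{n-1})/(f(x_n) - f(x_{n-1}))

Iteration 1:
  f(1.140000) = -1.700400
  f(2.170000) = 1.708900
  x_2 = 2.170000 - 1.708900×(2.170000 - 1.140000)/(1.708900 - (-1.700400))
       = 1.653716
Iteration 2:
  f(2.170000) = 1.708900
  f(1.653716) = -0.265223
  x_3 = 1.653716 - (-0.265223)×(1.653716 - 2.170000)/(-0.265223 - 1.708900)
       = 1.723079
Iteration 3:
  f(1.653716) = -0.265223
  f(1.723079) = -0.031000
  x_4 = 1.723079 - (-0.031000)×(1.723079 - 1.653716)/(-0.031000 - (-0.265223))
       = 1.732259
Iteration 4:
  f(1.723079) = -0.031000
  f(1.732259) = 0.000721
  x_5 = 1.732259 - 0.000721×(1.732259 - 1.723079)/(0.000721 - (-0.031000))
       = 1.732050
Iteration 5:
  f(1.732259) = 0.000721
  f(1.732050) = -0.000002
  x_6 = 1.732050 - (-0.000002)×(1.732050 - 1.732259)/(-0.000002 - 0.000721)
       = 1.732051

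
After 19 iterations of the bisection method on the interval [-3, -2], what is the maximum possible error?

Bisection error bound: |error| ≤ (b-a)/2^n
|error| ≤ (-2 - (-3))/2^19 = 1/2^19
|error| ≤ 0.0000019073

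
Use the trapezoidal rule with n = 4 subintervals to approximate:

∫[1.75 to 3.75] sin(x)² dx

f(x) = sin(x)²
a = 1.75, b = 3.75, n = 4
h = (b - a)/n = 0.500000

Trapezoidal rule: (h/2)[f(x₀) + 2f(x₁) + 2f(x₂) + ... + f(xₙ)]

x_0 = 1.7500, f(x_0) = 0.968228, coefficient = 1
x_1 = 2.2500, f(x_1) = 0.605398, coefficient = 2
x_2 = 2.7500, f(x_2) = 0.145665, coefficient = 2
x_3 = 3.2500, f(x_3) = 0.011706, coefficient = 2
x_4 = 3.7500, f(x_4) = 0.326682, coefficient = 1

I ≈ (0.500000/2) × 2.820449 = 0.705112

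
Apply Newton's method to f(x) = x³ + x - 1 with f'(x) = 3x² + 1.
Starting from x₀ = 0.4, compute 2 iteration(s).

f(x) = x³ + x - 1
f'(x) = 3x² + 1
x₀ = 0.4

Newton-Raphson formula: x_{n+1} = x_n - f(x_n)/f'(x_n)

Iteration 1:
  f(0.400000) = -0.536000
  f'(0.400000) = 1.480000
  x_1 = 0.400000 - (-0.536000)/1.480000 = 0.762162
Iteration 2:
  f(0.762162) = 0.204895
  f'(0.762162) = 2.742673
  x_2 = 0.762162 - 0.204895/2.742673 = 0.687456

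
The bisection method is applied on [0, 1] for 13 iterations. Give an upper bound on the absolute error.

Bisection error bound: |error| ≤ (b-a)/2^n
|error| ≤ (1 - 0)/2^13 = 1/2^13
|error| ≤ 0.0001220703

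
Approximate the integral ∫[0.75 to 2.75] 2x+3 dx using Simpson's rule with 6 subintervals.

f(x) = 2x+3
a = 0.75, b = 2.75, n = 6
h = (b - a)/n = 0.333333

Simpson's rule: (h/3)[f(x₀) + 4f(x₁) + 2f(x₂) + ... + f(xₙ)]

x_0 = 0.7500, f(x_0) = 4.500000, coefficient = 1
x_1 = 1.0833, f(x_1) = 5.166667, coefficient = 4
x_2 = 1.4167, f(x_2) = 5.833333, coefficient = 2
x_3 = 1.7500, f(x_3) = 6.500000, coefficient = 4
x_4 = 2.0833, f(x_4) = 7.166667, coefficient = 2
x_5 = 2.4167, f(x_5) = 7.833333, coefficient = 4
x_6 = 2.7500, f(x_6) = 8.500000, coefficient = 1

I ≈ (0.333333/3) × 117.000000 = 13.000000
Exact value: 13.000000
Error: 0.000000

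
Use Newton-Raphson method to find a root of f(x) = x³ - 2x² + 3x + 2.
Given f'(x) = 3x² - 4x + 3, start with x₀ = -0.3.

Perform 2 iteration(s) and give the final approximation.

f(x) = x³ - 2x² + 3x + 2
f'(x) = 3x² - 4x + 3
x₀ = -0.3

Newton-Raphson formula: x_{n+1} = x_n - f(x_n)/f'(x_n)

Iteration 1:
  f(-0.300000) = 0.893000
  f'(-0.300000) = 4.470000
  x_1 = -0.300000 - 0.893000/4.470000 = -0.499776
Iteration 2:
  f(-0.499776) = -0.123714
  f'(-0.499776) = 5.748434
  x_2 = -0.499776 - (-0.123714)/5.748434 = -0.478255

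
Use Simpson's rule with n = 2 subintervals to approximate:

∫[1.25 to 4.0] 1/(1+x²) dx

f(x) = 1/(1+x²)
a = 1.25, b = 4.0, n = 2
h = (b - a)/n = 1.375000

Simpson's rule: (h/3)[f(x₀) + 4f(x₁) + 2f(x₂) + ... + f(xₙ)]

x_0 = 1.2500, f(x_0) = 0.390244, coefficient = 1
x_1 = 2.6250, f(x_1) = 0.126733, coefficient = 4
x_2 = 4.0000, f(x_2) = 0.058824, coefficient = 1

I ≈ (1.375000/3) × 0.955998 = 0.438166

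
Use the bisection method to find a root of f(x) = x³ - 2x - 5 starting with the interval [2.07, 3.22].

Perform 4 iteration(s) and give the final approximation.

f(x) = x³ - 2x - 5
Initial interval: [2.07, 3.22]

Iteration 1:
  c_1 = (2.070000 + 3.220000)/2 = 2.645000
  f(c_1) = f(2.645000) = 8.214486
  f(a) × f(c) < 0, new interval: [2.070000, 2.645000]
Iteration 2:
  c_2 = (2.070000 + 2.645000)/2 = 2.357500
  f(c_2) = f(2.357500) = 3.387528
  f(a) × f(c) < 0, new interval: [2.070000, 2.357500]
Iteration 3:
  c_3 = (2.070000 + 2.357500)/2 = 2.213750
  f(c_3) = f(2.213750) = 1.421400
  f(a) × f(c) < 0, new interval: [2.070000, 2.213750]
Iteration 4:
  c_4 = (2.070000 + 2.213750)/2 = 2.141875
  f(c_4) = f(2.141875) = 0.542377
  f(a) × f(c) < 0, new interval: [2.070000, 2.141875]

After 4 iteration(s), the approximation is c_4 = 2.141875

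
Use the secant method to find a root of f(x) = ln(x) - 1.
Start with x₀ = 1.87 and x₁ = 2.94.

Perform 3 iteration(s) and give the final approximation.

f(x) = ln(x) - 1
x₀ = 1.87, x₁ = 2.94

Secant formula: x_{n+1} = x_n - f(x_n)(x_n - x_{n-1})/(f(x_n) - f(x_{n-1}))

Iteration 1:
  f(1.870000) = -0.374062
  f(2.940000) = 0.078410
  x_2 = 2.940000 - 0.078410×(2.940000 - 1.870000)/(0.078410 - (-0.374062))
       = 2.754578
Iteration 2:
  f(2.940000) = 0.078410
  f(2.754578) = 0.013264
  x_3 = 2.754578 - 0.013264×(2.754578 - 2.940000)/(0.013264 - 0.078410)
       = 2.716824
Iteration 3:
  f(2.754578) = 0.013264
  f(2.716824) = -0.000536
  x_4 = 2.716824 - (-0.000536)×(2.716824 - 2.754578)/(-0.000536 - 0.013264)
       = 2.718292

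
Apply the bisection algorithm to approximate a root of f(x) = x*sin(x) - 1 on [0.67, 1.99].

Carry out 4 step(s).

f(x) = x*sin(x) - 1
Initial interval: [0.67, 1.99]

Iteration 1:
  c_1 = (0.670000 + 1.990000)/2 = 1.330000
  f(c_1) = f(1.330000) = 0.291627
  f(a) × f(c) < 0, new interval: [0.670000, 1.330000]
Iteration 2:
  c_2 = (0.670000 + 1.330000)/2 = 1.000000
  f(c_2) = f(1.000000) = -0.158529
  f(a) × f(c) ≥ 0, new interval: [1.000000, 1.330000]
Iteration 3:
  c_3 = (1.000000 + 1.330000)/2 = 1.165000
  f(c_3) = f(1.165000) = 0.070388
  f(a) × f(c) < 0, new interval: [1.000000, 1.165000]
Iteration 4:
  c_4 = (1.000000 + 1.165000)/2 = 1.082500
  f(c_4) = f(1.082500) = -0.044008
  f(a) × f(c) ≥ 0, new interval: [1.082500, 1.165000]

After 4 iteration(s), the approximation is c_4 = 1.082500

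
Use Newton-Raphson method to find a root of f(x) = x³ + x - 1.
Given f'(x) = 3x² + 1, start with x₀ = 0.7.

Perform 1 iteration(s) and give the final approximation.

f(x) = x³ + x - 1
f'(x) = 3x² + 1
x₀ = 0.7

Newton-Raphson formula: x_{n+1} = x_n - f(x_n)/f'(x_n)

Iteration 1:
  f(0.700000) = 0.043000
  f'(0.700000) = 2.470000
  x_1 = 0.700000 - 0.043000/2.470000 = 0.682591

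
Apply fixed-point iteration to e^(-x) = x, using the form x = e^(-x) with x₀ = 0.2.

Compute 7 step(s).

Equation: e^(-x) = x
Fixed-point form: x = e^(-x)
x₀ = 0.2

x_1 = g(0.200000) = 0.818731
x_2 = g(0.818731) = 0.440991
x_3 = g(0.440991) = 0.643398
x_4 = g(0.643398) = 0.525503
x_5 = g(0.525503) = 0.591258
x_6 = g(0.591258) = 0.553631
x_7 = g(0.553631) = 0.574859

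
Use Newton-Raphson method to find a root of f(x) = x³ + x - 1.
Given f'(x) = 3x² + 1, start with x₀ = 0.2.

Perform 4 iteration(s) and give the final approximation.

f(x) = x³ + x - 1
f'(x) = 3x² + 1
x₀ = 0.2

Newton-Raphson formula: x_{n+1} = x_n - f(x_n)/f'(x_n)

Iteration 1:
  f(0.200000) = -0.792000
  f'(0.200000) = 1.120000
  x_1 = 0.200000 - (-0.792000)/1.120000 = 0.907143
Iteration 2:
  f(0.907143) = 0.653638
  f'(0.907143) = 3.468724
  x_2 = 0.907143 - 0.653638/3.468724 = 0.718705
Iteration 3:
  f(0.718705) = 0.089943
  f'(0.718705) = 2.549612
  x_3 = 0.718705 - 0.089943/2.549612 = 0.683428
Iteration 4:
  f(0.683428) = 0.002639
  f'(0.683428) = 2.401222
  x_4 = 0.683428 - 0.002639/2.401222 = 0.682329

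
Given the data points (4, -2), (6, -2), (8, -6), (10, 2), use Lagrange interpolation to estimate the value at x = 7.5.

Lagrange interpolation formula:
P(x) = Σ yᵢ × Lᵢ(x)
where Lᵢ(x) = Π_{j≠i} (x - xⱼ)/(xᵢ - xⱼ)

L_0(7.5) = (7.5 - 6)/(4 - 6) × (7.5 - 8)/(4 - 8) × (7.5 - 10)/(4 - 10) = -0.039062
L_1(7.5) = (7.5 - 4)/(6 - 4) × (7.5 - 8)/(6 - 8) × (7.5 - 10)/(6 - 10) = 0.273438
L_2(7.5) = (7.5 - 4)/(8 - 4) × (7.5 - 6)/(8 - 6) × (7.5 - 10)/(8 - 10) = 0.820312
L_3(7.5) = (7.5 - 4)/(10 - 4) × (7.5 - 6)/(10 - 6) × (7.5 - 8)/(10 - 8) = -0.054688

P(7.5) = (-2)×L_0(7.5) + (-2)×L_1(7.5) + (-6)×L_2(7.5) + 2×L_3(7.5)
P(7.5) = -5.500000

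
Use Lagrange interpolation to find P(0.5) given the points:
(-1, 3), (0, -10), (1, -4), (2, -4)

Lagrange interpolation formula:
P(x) = Σ yᵢ × Lᵢ(x)
where Lᵢ(x) = Π_{j≠i} (x - xⱼ)/(xᵢ - xⱼ)

L_0(0.5) = (0.5 - 0)/(-1 - 0) × (0.5 - 1)/(-1 - 1) × (0.5 - 2)/(-1 - 2) = -0.062500
L_1(0.5) = (0.5 - (-1))/(0 - (-1)) × (0.5 - 1)/(0 - 1) × (0.5 - 2)/(0 - 2) = 0.562500
L_2(0.5) = (0.5 - (-1))/(1 - (-1)) × (0.5 - 0)/(1 - 0) × (0.5 - 2)/(1 - 2) = 0.562500
L_3(0.5) = (0.5 - (-1))/(2 - (-1)) × (0.5 - 0)/(2 - 0) × (0.5 - 1)/(2 - 1) = -0.062500

P(0.5) = 3×L_0(0.5) + (-10)×L_1(0.5) + (-4)×L_2(0.5) + (-4)×L_3(0.5)
P(0.5) = -7.812500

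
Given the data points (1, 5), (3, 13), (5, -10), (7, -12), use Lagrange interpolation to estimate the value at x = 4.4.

Lagrange interpolation formula:
P(x) = Σ yᵢ × Lᵢ(x)
where Lᵢ(x) = Π_{j≠i} (x - xⱼ)/(xᵢ - xⱼ)

L_0(4.4) = (4.4 - 3)/(1 - 3) × (4.4 - 5)/(1 - 5) × (4.4 - 7)/(1 - 7) = -0.045500
L_1(4.4) = (4.4 - 1)/(3 - 1) × (4.4 - 5)/(3 - 5) × (4.4 - 7)/(3 - 7) = 0.331500
L_2(4.4) = (4.4 - 1)/(5 - 1) × (4.4 - 3)/(5 - 3) × (4.4 - 7)/(5 - 7) = 0.773500
L_3(4.4) = (4.4 - 1)/(7 - 1) × (4.4 - 3)/(7 - 3) × (4.4 - 5)/(7 - 5) = -0.059500

P(4.4) = 5×L_0(4.4) + 13×L_1(4.4) + (-10)×L_2(4.4) + (-12)×L_3(4.4)
P(4.4) = -2.939000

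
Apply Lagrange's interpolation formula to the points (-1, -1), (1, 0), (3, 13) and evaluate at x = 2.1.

Lagrange interpolation formula:
P(x) = Σ yᵢ × Lᵢ(x)
where Lᵢ(x) = Π_{j≠i} (x - xⱼ)/(xᵢ - xⱼ)

L_0(2.1) = (2.1 - 1)/(-1 - 1) × (2.1 - 3)/(-1 - 3) = -0.123750
L_1(2.1) = (2.1 - (-1))/(1 - (-1)) × (2.1 - 3)/(1 - 3) = 0.697500
L_2(2.1) = (2.1 - (-1))/(3 - (-1)) × (2.1 - 1)/(3 - 1) = 0.426250

P(2.1) = (-1)×L_0(2.1) + 0×L_1(2.1) + 13×L_2(2.1)
P(2.1) = 5.665000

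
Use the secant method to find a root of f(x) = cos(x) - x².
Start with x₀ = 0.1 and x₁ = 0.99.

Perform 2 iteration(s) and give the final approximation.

f(x) = cos(x) - x²
x₀ = 0.1, x₁ = 0.99

Secant formula: x_{n+1} = x_n - f(x_n)(x_n - x_{n-1})/(f(x_n) - f(x_{n-1}))

Iteration 1:
  f(0.100000) = 0.985004
  f(0.990000) = -0.431410
  x_2 = 0.990000 - (-0.431410)×(0.990000 - 0.100000)/(-0.431410 - 0.985004)
       = 0.718925
Iteration 2:
  f(0.990000) = -0.431410
  f(0.718925) = 0.235662
  x_3 = 0.718925 - 0.235662×(0.718925 - 0.990000)/(0.235662 - (-0.431410))
       = 0.814690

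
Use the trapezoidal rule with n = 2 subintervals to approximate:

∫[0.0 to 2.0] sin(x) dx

f(x) = sin(x)
a = 0.0, b = 2.0, n = 2
h = (b - a)/n = 1.000000

Trapezoidal rule: (h/2)[f(x₀) + 2f(x₁) + 2f(x₂) + ... + f(xₙ)]

x_0 = 0.0000, f(x_0) = 0.000000, coefficient = 1
x_1 = 1.0000, f(x_1) = 0.841471, coefficient = 2
x_2 = 2.0000, f(x_2) = 0.909297, coefficient = 1

I ≈ (1.000000/2) × 2.592239 = 1.296120
Exact value: 1.416147
Error: 0.120027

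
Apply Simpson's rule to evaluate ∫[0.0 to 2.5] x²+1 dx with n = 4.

f(x) = x²+1
a = 0.0, b = 2.5, n = 4
h = (b - a)/n = 0.625000

Simpson's rule: (h/3)[f(x₀) + 4f(x₁) + 2f(x₂) + ... + f(xₙ)]

x_0 = 0.0000, f(x_0) = 1.000000, coefficient = 1
x_1 = 0.6250, f(x_1) = 1.390625, coefficient = 4
x_2 = 1.2500, f(x_2) = 2.562500, coefficient = 2
x_3 = 1.8750, f(x_3) = 4.515625, coefficient = 4
x_4 = 2.5000, f(x_4) = 7.250000, coefficient = 1

I ≈ (0.625000/3) × 37.000000 = 7.708333
Exact value: 7.708333
Error: 0.000000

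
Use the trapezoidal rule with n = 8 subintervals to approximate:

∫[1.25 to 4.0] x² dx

f(x) = x²
a = 1.25, b = 4.0, n = 8
h = (b - a)/n = 0.343750

Trapezoidal rule: (h/2)[f(x₀) + 2f(x₁) + 2f(x₂) + ... + f(xₙ)]

x_0 = 1.2500, f(x_0) = 1.562500, coefficient = 1
x_1 = 1.5938, f(x_1) = 2.540039, coefficient = 2
x_2 = 1.9375, f(x_2) = 3.753906, coefficient = 2
x_3 = 2.2812, f(x_3) = 5.204102, coefficient = 2
x_4 = 2.6250, f(x_4) = 6.890625, coefficient = 2
x_5 = 2.9688, f(x_5) = 8.813477, coefficient = 2
x_6 = 3.3125, f(x_6) = 10.972656, coefficient = 2
x_7 = 3.6562, f(x_7) = 13.368164, coefficient = 2
x_8 = 4.0000, f(x_8) = 16.000000, coefficient = 1

I ≈ (0.343750/2) × 120.648438 = 20.736450
Exact value: 20.682292
Error: 0.054159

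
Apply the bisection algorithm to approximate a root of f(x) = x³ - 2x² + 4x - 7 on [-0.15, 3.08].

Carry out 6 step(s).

f(x) = x³ - 2x² + 4x - 7
Initial interval: [-0.15, 3.08]

Iteration 1:
  c_1 = (-0.150000 + 3.080000)/2 = 1.465000
  f(c_1) = f(1.465000) = -2.288230
  f(a) × f(c) ≥ 0, new interval: [1.465000, 3.080000]
Iteration 2:
  c_2 = (1.465000 + 3.080000)/2 = 2.272500
  f(c_2) = f(2.272500) = 3.497260
  f(a) × f(c) < 0, new interval: [1.465000, 2.272500]
Iteration 3:
  c_3 = (1.465000 + 2.272500)/2 = 1.868750
  f(c_3) = f(1.868750) = 0.016645
  f(a) × f(c) < 0, new interval: [1.465000, 1.868750]
Iteration 4:
  c_4 = (1.465000 + 1.868750)/2 = 1.666875
  f(c_4) = f(1.666875) = -1.258079
  f(a) × f(c) ≥ 0, new interval: [1.666875, 1.868750]
Iteration 5:
  c_5 = (1.666875 + 1.868750)/2 = 1.767813
  f(c_5) = f(1.767813) = -0.654373
  f(a) × f(c) ≥ 0, new interval: [1.767813, 1.868750]
Iteration 6:
  c_6 = (1.767813 + 1.868750)/2 = 1.818281
  f(c_6) = f(1.818281) = -0.327664
  f(a) × f(c) ≥ 0, new interval: [1.818281, 1.868750]

After 6 iteration(s), the approximation is c_6 = 1.818281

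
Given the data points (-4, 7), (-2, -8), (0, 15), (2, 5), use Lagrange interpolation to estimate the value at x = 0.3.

Lagrange interpolation formula:
P(x) = Σ yᵢ × Lᵢ(x)
where Lᵢ(x) = Π_{j≠i} (x - xⱼ)/(xᵢ - xⱼ)

L_0(0.3) = (0.3 - (-2))/(-4 - (-2)) × (0.3 - 0)/(-4 - 0) × (0.3 - 2)/(-4 - 2) = 0.024437
L_1(0.3) = (0.3 - (-4))/(-2 - (-4)) × (0.3 - 0)/(-2 - 0) × (0.3 - 2)/(-2 - 2) = -0.137062
L_2(0.3) = (0.3 - (-4))/(0 - (-4)) × (0.3 - (-2))/(0 - (-2)) × (0.3 - 2)/(0 - 2) = 1.050812
L_3(0.3) = (0.3 - (-4))/(2 - (-4)) × (0.3 - (-2))/(2 - (-2)) × (0.3 - 0)/(2 - 0) = 0.061812

P(0.3) = 7×L_0(0.3) + (-8)×L_1(0.3) + 15×L_2(0.3) + 5×L_3(0.3)
P(0.3) = 17.338812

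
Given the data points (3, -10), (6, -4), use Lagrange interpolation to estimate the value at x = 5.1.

Lagrange interpolation formula:
P(x) = Σ yᵢ × Lᵢ(x)
where Lᵢ(x) = Π_{j≠i} (x - xⱼ)/(xᵢ - xⱼ)

L_0(5.1) = (5.1 - 6)/(3 - 6) = 0.300000
L_1(5.1) = (5.1 - 3)/(6 - 3) = 0.700000

P(5.1) = (-10)×L_0(5.1) + (-4)×L_1(5.1)
P(5.1) = -5.800000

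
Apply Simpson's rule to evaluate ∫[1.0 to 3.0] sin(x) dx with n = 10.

f(x) = sin(x)
a = 1.0, b = 3.0, n = 10
h = (b - a)/n = 0.200000

Simpson's rule: (h/3)[f(x₀) + 4f(x₁) + 2f(x₂) + ... + f(xₙ)]

x_0 = 1.0000, f(x_0) = 0.841471, coefficient = 1
x_1 = 1.2000, f(x_1) = 0.932039, coefficient = 4
x_2 = 1.4000, f(x_2) = 0.985450, coefficient = 2
x_3 = 1.6000, f(x_3) = 0.999574, coefficient = 4
x_4 = 1.8000, f(x_4) = 0.973848, coefficient = 2
x_5 = 2.0000, f(x_5) = 0.909297, coefficient = 4
x_6 = 2.2000, f(x_6) = 0.808496, coefficient = 2
x_7 = 2.4000, f(x_7) = 0.675463, coefficient = 4
x_8 = 2.6000, f(x_8) = 0.515501, coefficient = 2
x_9 = 2.8000, f(x_9) = 0.334988, coefficient = 4
x_10 = 3.0000, f(x_10) = 0.141120, coefficient = 1

I ≈ (0.200000/3) × 22.954627 = 1.530308
Exact value: 1.530295
Error: 0.000014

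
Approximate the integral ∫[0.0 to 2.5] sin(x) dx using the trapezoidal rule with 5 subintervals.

f(x) = sin(x)
a = 0.0, b = 2.5, n = 5
h = (b - a)/n = 0.500000

Trapezoidal rule: (h/2)[f(x₀) + 2f(x₁) + 2f(x₂) + ... + f(xₙ)]

x_0 = 0.0000, f(x_0) = 0.000000, coefficient = 1
x_1 = 0.5000, f(x_1) = 0.479426, coefficient = 2
x_2 = 1.0000, f(x_2) = 0.841471, coefficient = 2
x_3 = 1.5000, f(x_3) = 0.997495, coefficient = 2
x_4 = 2.0000, f(x_4) = 0.909297, coefficient = 2
x_5 = 2.5000, f(x_5) = 0.598472, coefficient = 1

I ≈ (0.500000/2) × 7.053850 = 1.763463
Exact value: 1.801144
Error: 0.037681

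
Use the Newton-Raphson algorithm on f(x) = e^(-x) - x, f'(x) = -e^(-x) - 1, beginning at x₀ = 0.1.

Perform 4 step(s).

f(x) = e^(-x) - x
f'(x) = -e^(-x) - 1
x₀ = 0.1

Newton-Raphson formula: x_{n+1} = x_n - f(x_n)/f'(x_n)

Iteration 1:
  f(0.100000) = 0.804837
  f'(0.100000) = -1.904837
  x_1 = 0.100000 - 0.804837/(-1.904837) = 0.522523
Iteration 2:
  f(0.522523) = 0.070500
  f'(0.522523) = -1.593023
  x_2 = 0.522523 - 0.070500/(-1.593023) = 0.566778
Iteration 3:
  f(0.566778) = 0.000572
  f'(0.566778) = -1.567350
  x_3 = 0.566778 - 0.000572/(-1.567350) = 0.567143
Iteration 4:
  f(0.567143) = 0.000000
  f'(0.567143) = -1.567143
  x_4 = 0.567143 - 0.000000/(-1.567143) = 0.567143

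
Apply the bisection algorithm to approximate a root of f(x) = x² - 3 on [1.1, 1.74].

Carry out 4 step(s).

f(x) = x² - 3
Initial interval: [1.1, 1.74]

Iteration 1:
  c_1 = (1.100000 + 1.740000)/2 = 1.420000
  f(c_1) = f(1.420000) = -0.983600
  f(a) × f(c) ≥ 0, new interval: [1.420000, 1.740000]
Iteration 2:
  c_2 = (1.420000 + 1.740000)/2 = 1.580000
  f(c_2) = f(1.580000) = -0.503600
  f(a) × f(c) ≥ 0, new interval: [1.580000, 1.740000]
Iteration 3:
  c_3 = (1.580000 + 1.740000)/2 = 1.660000
  f(c_3) = f(1.660000) = -0.244400
  f(a) × f(c) ≥ 0, new interval: [1.660000, 1.740000]
Iteration 4:
  c_4 = (1.660000 + 1.740000)/2 = 1.700000
  f(c_4) = f(1.700000) = -0.110000
  f(a) × f(c) ≥ 0, new interval: [1.700000, 1.740000]

After 4 iteration(s), the approximation is c_4 = 1.700000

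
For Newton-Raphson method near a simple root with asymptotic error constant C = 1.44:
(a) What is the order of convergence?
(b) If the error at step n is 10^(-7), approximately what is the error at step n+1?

(a) Newton-Raphson has quadratic (order 2) convergence near simple roots.
    This means |e_{n+1}| ≈ C|e_n|².

(b) With |e_n| = 10^(-7) and C = 1.44:
    |e_{n+1}| ≈ 1.44 × (10^(-7))² = 1.44 × 10^(-14)

(a) 2 (quadratic); (b) |e_{n+1}| ≈ 1.440e-14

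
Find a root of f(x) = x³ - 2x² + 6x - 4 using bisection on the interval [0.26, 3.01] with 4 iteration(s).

f(x) = x³ - 2x² + 6x - 4
Initial interval: [0.26, 3.01]

Iteration 1:
  c_1 = (0.260000 + 3.010000)/2 = 1.635000
  f(c_1) = f(1.635000) = 4.834273
  f(a) × f(c) < 0, new interval: [0.260000, 1.635000]
Iteration 2:
  c_2 = (0.260000 + 1.635000)/2 = 0.947500
  f(c_2) = f(0.947500) = 0.740112
  f(a) × f(c) < 0, new interval: [0.260000, 0.947500]
Iteration 3:
  c_3 = (0.260000 + 0.947500)/2 = 0.603750
  f(c_3) = f(0.603750) = -0.886453
  f(a) × f(c) ≥ 0, new interval: [0.603750, 0.947500]
Iteration 4:
  c_4 = (0.603750 + 0.947500)/2 = 0.775625
  f(c_4) = f(0.775625) = -0.082827
  f(a) × f(c) ≥ 0, new interval: [0.775625, 0.947500]

After 4 iteration(s), the approximation is c_4 = 0.775625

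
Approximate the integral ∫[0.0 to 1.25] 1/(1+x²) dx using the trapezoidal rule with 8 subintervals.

f(x) = 1/(1+x²)
a = 0.0, b = 1.25, n = 8
h = (b - a)/n = 0.156250

Trapezoidal rule: (h/2)[f(x₀) + 2f(x₁) + 2f(x₂) + ... + f(xₙ)]

x_0 = 0.0000, f(x_0) = 1.000000, coefficient = 1
x_1 = 0.1562, f(x_1) = 0.976168, coefficient = 2
x_2 = 0.3125, f(x_2) = 0.911032, coefficient = 2
x_3 = 0.4688, f(x_3) = 0.819856, coefficient = 2
x_4 = 0.6250, f(x_4) = 0.719101, coefficient = 2
x_5 = 0.7812, f(x_5) = 0.620982, coefficient = 2
x_6 = 0.9375, f(x_6) = 0.532225, coefficient = 2
x_7 = 1.0938, f(x_7) = 0.455313, coefficient = 2
x_8 = 1.2500, f(x_8) = 0.390244, coefficient = 1

I ≈ (0.156250/2) × 11.459598 = 0.895281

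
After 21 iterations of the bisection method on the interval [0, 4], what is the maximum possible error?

Bisection error bound: |error| ≤ (b-a)/2^n
|error| ≤ (4 - 0)/2^21 = 4/2^21
|error| ≤ 0.0000019073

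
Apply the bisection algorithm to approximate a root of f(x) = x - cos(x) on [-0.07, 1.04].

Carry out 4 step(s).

f(x) = x - cos(x)
Initial interval: [-0.07, 1.04]

Iteration 1:
  c_1 = (-0.070000 + 1.040000)/2 = 0.485000
  f(c_1) = f(0.485000) = -0.399675
  f(a) × f(c) ≥ 0, new interval: [0.485000, 1.040000]
Iteration 2:
  c_2 = (0.485000 + 1.040000)/2 = 0.762500
  f(c_2) = f(0.762500) = 0.039389
  f(a) × f(c) < 0, new interval: [0.485000, 0.762500]
Iteration 3:
  c_3 = (0.485000 + 0.762500)/2 = 0.623750
  f(c_3) = f(0.623750) = -0.187944
  f(a) × f(c) ≥ 0, new interval: [0.623750, 0.762500]
Iteration 4:
  c_4 = (0.623750 + 0.762500)/2 = 0.693125
  f(c_4) = f(0.693125) = -0.076128
  f(a) × f(c) ≥ 0, new interval: [0.693125, 0.762500]

After 4 iteration(s), the approximation is c_4 = 0.693125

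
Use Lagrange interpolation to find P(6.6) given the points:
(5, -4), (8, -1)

Lagrange interpolation formula:
P(x) = Σ yᵢ × Lᵢ(x)
where Lᵢ(x) = Π_{j≠i} (x - xⱼ)/(xᵢ - xⱼ)

L_0(6.6) = (6.6 - 8)/(5 - 8) = 0.466667
L_1(6.6) = (6.6 - 5)/(8 - 5) = 0.533333

P(6.6) = (-4)×L_0(6.6) + (-1)×L_1(6.6)
P(6.6) = -2.400000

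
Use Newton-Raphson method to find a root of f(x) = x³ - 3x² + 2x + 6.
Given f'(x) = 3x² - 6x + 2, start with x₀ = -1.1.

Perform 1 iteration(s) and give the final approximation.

f(x) = x³ - 3x² + 2x + 6
f'(x) = 3x² - 6x + 2
x₀ = -1.1

Newton-Raphson formula: x_{n+1} = x_n - f(x_n)/f'(x_n)

Iteration 1:
  f(-1.100000) = -1.161000
  f'(-1.100000) = 12.230000
  x_1 = -1.100000 - (-1.161000)/12.230000 = -1.005070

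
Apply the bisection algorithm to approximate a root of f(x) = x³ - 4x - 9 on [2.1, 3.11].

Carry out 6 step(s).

f(x) = x³ - 4x - 9
Initial interval: [2.1, 3.11]

Iteration 1:
  c_1 = (2.100000 + 3.110000)/2 = 2.605000
  f(c_1) = f(2.605000) = -1.742405
  f(a) × f(c) ≥ 0, new interval: [2.605000, 3.110000]
Iteration 2:
  c_2 = (2.605000 + 3.110000)/2 = 2.857500
  f(c_2) = f(2.857500) = 2.902363
  f(a) × f(c) < 0, new interval: [2.605000, 2.857500]
Iteration 3:
  c_3 = (2.605000 + 2.857500)/2 = 2.731250
  f(c_3) = f(2.731250) = 0.449378
  f(a) × f(c) < 0, new interval: [2.605000, 2.731250]
Iteration 4:
  c_4 = (2.605000 + 2.731250)/2 = 2.668125
  f(c_4) = f(2.668125) = -0.678409
  f(a) × f(c) ≥ 0, new interval: [2.668125, 2.731250]
Iteration 5:
  c_5 = (2.668125 + 2.731250)/2 = 2.699688
  f(c_5) = f(2.699688) = -0.122584
  f(a) × f(c) ≥ 0, new interval: [2.699688, 2.731250]
Iteration 6:
  c_6 = (2.699688 + 2.731250)/2 = 2.715469
  f(c_6) = f(2.715469) = 0.161368
  f(a) × f(c) < 0, new interval: [2.699688, 2.715469]

After 6 iteration(s), the approximation is c_6 = 2.715469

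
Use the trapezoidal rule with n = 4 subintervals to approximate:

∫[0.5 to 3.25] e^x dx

f(x) = e^x
a = 0.5, b = 3.25, n = 4
h = (b - a)/n = 0.687500

Trapezoidal rule: (h/2)[f(x₀) + 2f(x₁) + 2f(x₂) + ... + f(xₙ)]

x_0 = 0.5000, f(x_0) = 1.648721, coefficient = 1
x_1 = 1.1875, f(x_1) = 3.278874, coefficient = 2
x_2 = 1.8750, f(x_2) = 6.520819, coefficient = 2
x_3 = 2.5625, f(x_3) = 12.968197, coefficient = 2
x_4 = 3.2500, f(x_4) = 25.790340, coefficient = 1

I ≈ (0.687500/2) × 72.974842 = 25.085102
Exact value: 24.141619
Error: 0.943483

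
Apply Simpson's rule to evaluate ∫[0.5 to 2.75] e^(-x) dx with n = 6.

f(x) = e^(-x)
a = 0.5, b = 2.75, n = 6
h = (b - a)/n = 0.375000

Simpson's rule: (h/3)[f(x₀) + 4f(x₁) + 2f(x₂) + ... + f(xₙ)]

x_0 = 0.5000, f(x_0) = 0.606531, coefficient = 1
x_1 = 0.8750, f(x_1) = 0.416862, coefficient = 4
x_2 = 1.2500, f(x_2) = 0.286505, coefficient = 2
x_3 = 1.6250, f(x_3) = 0.196912, coefficient = 4
x_4 = 2.0000, f(x_4) = 0.135335, coefficient = 2
x_5 = 2.3750, f(x_5) = 0.093014, coefficient = 4
x_6 = 2.7500, f(x_6) = 0.063928, coefficient = 1

I ≈ (0.375000/3) × 4.341291 = 0.542661
Exact value: 0.542603
Error: 0.000059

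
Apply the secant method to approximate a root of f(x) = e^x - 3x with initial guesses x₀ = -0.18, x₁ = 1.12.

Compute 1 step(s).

f(x) = e^x - 3x
x₀ = -0.18, x₁ = 1.12

Secant formula: x_{n+1} = x_n - f(x_n)(x_n - x_{n-1})/(f(x_n) - f(x_{n-1}))

Iteration 1:
  f(-0.180000) = 1.375270
  f(1.120000) = -0.295146
  x_2 = 1.120000 - (-0.295146)×(1.120000 - (-0.180000))/(-0.295146 - 1.375270)
       = 0.890303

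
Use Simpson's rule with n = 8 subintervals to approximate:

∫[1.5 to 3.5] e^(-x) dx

f(x) = e^(-x)
a = 1.5, b = 3.5, n = 8
h = (b - a)/n = 0.250000

Simpson's rule: (h/3)[f(x₀) + 4f(x₁) + 2f(x₂) + ... + f(xₙ)]

x_0 = 1.5000, f(x_0) = 0.223130, coefficient = 1
x_1 = 1.7500, f(x_1) = 0.173774, coefficient = 4
x_2 = 2.0000, f(x_2) = 0.135335, coefficient = 2
x_3 = 2.2500, f(x_3) = 0.105399, coefficient = 4
x_4 = 2.5000, f(x_4) = 0.082085, coefficient = 2
x_5 = 2.7500, f(x_5) = 0.063928, coefficient = 4
x_6 = 3.0000, f(x_6) = 0.049787, coefficient = 2
x_7 = 3.2500, f(x_7) = 0.038774, coefficient = 4
x_8 = 3.5000, f(x_8) = 0.030197, coefficient = 1

I ≈ (0.250000/3) × 2.315243 = 0.192937
Exact value: 0.192933
Error: 0.000004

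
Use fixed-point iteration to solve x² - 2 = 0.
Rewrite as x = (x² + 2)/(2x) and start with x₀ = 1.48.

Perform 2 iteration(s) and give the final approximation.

Equation: x² - 2 = 0
Fixed-point form: x = (x² + 2)/(2x)
x₀ = 1.48

x_1 = g(1.480000) = 1.415676
x_2 = g(1.415676) = 1.414214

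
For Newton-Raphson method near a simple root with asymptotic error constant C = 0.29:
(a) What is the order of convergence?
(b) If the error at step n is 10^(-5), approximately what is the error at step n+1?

(a) Newton-Raphson has quadratic (order 2) convergence near simple roots.
    This means |e_{n+1}| ≈ C|e_n|².

(b) With |e_n| = 10^(-5) and C = 0.29:
    |e_{n+1}| ≈ 0.29 × (10^(-5))² = 0.29 × 10^(-10)

(a) 2 (quadratic); (b) |e_{n+1}| ≈ 2.900e-11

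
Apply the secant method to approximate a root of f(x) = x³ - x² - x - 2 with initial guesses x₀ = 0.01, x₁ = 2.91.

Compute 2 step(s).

f(x) = x³ - x² - x - 2
x₀ = 0.01, x₁ = 2.91

Secant formula: x_{n+1} = x_n - f(x_n)(x_n - x_{n-1})/(f(x_n) - f(x_{n-1}))

Iteration 1:
  f(0.010000) = -2.010099
  f(2.910000) = 11.264071
  x_2 = 2.910000 - 11.264071×(2.910000 - 0.010000)/(11.264071 - (-2.010099))
       = 0.449145
Iteration 2:
  f(2.910000) = 11.264071
  f(0.449145) = -2.560270
  x_3 = 0.449145 - (-2.560270)×(0.449145 - 2.910000)/(-2.560270 - 11.264071)
       = 0.904896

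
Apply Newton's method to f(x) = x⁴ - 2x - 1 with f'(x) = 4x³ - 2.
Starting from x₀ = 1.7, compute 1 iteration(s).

f(x) = x⁴ - 2x - 1
f'(x) = 4x³ - 2
x₀ = 1.7

Newton-Raphson formula: x_{n+1} = x_n - f(x_n)/f'(x_n)

Iteration 1:
  f(1.700000) = 3.952100
  f'(1.700000) = 17.652000
  x_1 = 1.700000 - 3.952100/17.652000 = 1.476110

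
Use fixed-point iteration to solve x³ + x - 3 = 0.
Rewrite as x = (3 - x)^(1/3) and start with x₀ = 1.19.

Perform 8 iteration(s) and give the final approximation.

Equation: x³ + x - 3 = 0
Fixed-point form: x = (3 - x)^(1/3)
x₀ = 1.19

x_1 = g(1.190000) = 1.218689
x_2 = g(1.218689) = 1.212216
x_3 = g(1.212216) = 1.213682
x_4 = g(1.213682) = 1.213350
x_5 = g(1.213350) = 1.213426
x_6 = g(1.213426) = 1.213409
x_7 = g(1.213409) = 1.213412
x_8 = g(1.213412) = 1.213412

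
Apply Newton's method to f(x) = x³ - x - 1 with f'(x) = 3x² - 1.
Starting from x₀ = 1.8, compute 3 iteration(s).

f(x) = x³ - x - 1
f'(x) = 3x² - 1
x₀ = 1.8

Newton-Raphson formula: x_{n+1} = x_n - f(x_n)/f'(x_n)

Iteration 1:
  f(1.800000) = 3.032000
  f'(1.800000) = 8.720000
  x_1 = 1.800000 - 3.032000/8.720000 = 1.452294
Iteration 2:
  f(1.452294) = 0.610821
  f'(1.452294) = 5.327470
  x_2 = 1.452294 - 0.610821/5.327470 = 1.337639
Iteration 3:
  f(1.337639) = 0.055767
  f'(1.337639) = 4.367831
  x_3 = 1.337639 - 0.055767/4.367831 = 1.324871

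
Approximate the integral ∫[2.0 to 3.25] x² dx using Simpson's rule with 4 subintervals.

f(x) = x²
a = 2.0, b = 3.25, n = 4
h = (b - a)/n = 0.312500

Simpson's rule: (h/3)[f(x₀) + 4f(x₁) + 2f(x₂) + ... + f(xₙ)]

x_0 = 2.0000, f(x_0) = 4.000000, coefficient = 1
x_1 = 2.3125, f(x_1) = 5.347656, coefficient = 4
x_2 = 2.6250, f(x_2) = 6.890625, coefficient = 2
x_3 = 2.9375, f(x_3) = 8.628906, coefficient = 4
x_4 = 3.2500, f(x_4) = 10.562500, coefficient = 1

I ≈ (0.312500/3) × 84.250000 = 8.776042
Exact value: 8.776042
Error: 0.000000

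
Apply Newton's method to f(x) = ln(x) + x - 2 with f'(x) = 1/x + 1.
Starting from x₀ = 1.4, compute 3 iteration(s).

f(x) = ln(x) + x - 2
f'(x) = 1/x + 1
x₀ = 1.4

Newton-Raphson formula: x_{n+1} = x_n - f(x_n)/f'(x_n)

Iteration 1:
  f(1.400000) = -0.263528
  f'(1.400000) = 1.714286
  x_1 = 1.400000 - (-0.263528)/1.714286 = 1.553725
Iteration 2:
  f(1.553725) = -0.005621
  f'(1.553725) = 1.643615
  x_2 = 1.553725 - (-0.005621)/1.643615 = 1.557144
Iteration 3:
  f(1.557144) = -0.000002
  f'(1.557144) = 1.642201
  x_3 = 1.557144 - (-0.000002)/1.642201 = 1.557146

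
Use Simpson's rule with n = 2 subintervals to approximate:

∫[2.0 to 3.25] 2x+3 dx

f(x) = 2x+3
a = 2.0, b = 3.25, n = 2
h = (b - a)/n = 0.625000

Simpson's rule: (h/3)[f(x₀) + 4f(x₁) + 2f(x₂) + ... + f(xₙ)]

x_0 = 2.0000, f(x_0) = 7.000000, coefficient = 1
x_1 = 2.6250, f(x_1) = 8.250000, coefficient = 4
x_2 = 3.2500, f(x_2) = 9.500000, coefficient = 1

I ≈ (0.625000/3) × 49.500000 = 10.312500
Exact value: 10.312500
Error: 0.000000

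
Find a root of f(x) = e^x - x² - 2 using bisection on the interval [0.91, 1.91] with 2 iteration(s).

f(x) = e^x - x² - 2
Initial interval: [0.91, 1.91]

Iteration 1:
  c_1 = (0.910000 + 1.910000)/2 = 1.410000
  f(c_1) = f(1.410000) = 0.107855
  f(a) × f(c) < 0, new interval: [0.910000, 1.410000]
Iteration 2:
  c_2 = (0.910000 + 1.410000)/2 = 1.160000
  f(c_2) = f(1.160000) = -0.155667
  f(a) × f(c) ≥ 0, new interval: [1.160000, 1.410000]

After 2 iteration(s), the approximation is c_2 = 1.160000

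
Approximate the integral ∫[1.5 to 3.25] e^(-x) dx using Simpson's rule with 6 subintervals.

f(x) = e^(-x)
a = 1.5, b = 3.25, n = 6
h = (b - a)/n = 0.291667

Simpson's rule: (h/3)[f(x₀) + 4f(x₁) + 2f(x₂) + ... + f(xₙ)]

x_0 = 1.5000, f(x_0) = 0.223130, coefficient = 1
x_1 = 1.7917, f(x_1) = 0.166682, coefficient = 4
x_2 = 2.0833, f(x_2) = 0.124514, coefficient = 2
x_3 = 2.3750, f(x_3) = 0.093014, coefficient = 4
x_4 = 2.6667, f(x_4) = 0.069483, coefficient = 2
x_5 = 2.9583, f(x_5) = 0.051905, coefficient = 4
x_6 = 3.2500, f(x_6) = 0.038774, coefficient = 1

I ≈ (0.291667/3) × 1.896308 = 0.184363
Exact value: 0.184356
Error: 0.000007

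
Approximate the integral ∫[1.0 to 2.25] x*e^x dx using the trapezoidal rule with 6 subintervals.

f(x) = x*e^x
a = 1.0, b = 2.25, n = 6
h = (b - a)/n = 0.208333

Trapezoidal rule: (h/2)[f(x₀) + 2f(x₁) + 2f(x₂) + ... + f(xₙ)]

x_0 = 1.0000, f(x_0) = 2.718282, coefficient = 1
x_1 = 1.2083, f(x_1) = 4.045379, coefficient = 2
x_2 = 1.4167, f(x_2) = 5.841417, coefficient = 2
x_3 = 1.6250, f(x_3) = 8.252431, coefficient = 2
x_4 = 1.8333, f(x_4) = 11.466952, coefficient = 2
x_5 = 2.0417, f(x_5) = 15.727852, coefficient = 2
x_6 = 2.2500, f(x_6) = 21.347406, coefficient = 1

I ≈ (0.208333/2) × 114.733748 = 11.951432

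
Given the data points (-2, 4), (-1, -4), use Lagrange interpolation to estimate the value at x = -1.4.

Lagrange interpolation formula:
P(x) = Σ yᵢ × Lᵢ(x)
where Lᵢ(x) = Π_{j≠i} (x - xⱼ)/(xᵢ - xⱼ)

L_0(-1.4) = (-1.4 - (-1))/(-2 - (-1)) = 0.400000
L_1(-1.4) = (-1.4 - (-2))/(-1 - (-2)) = 0.600000

P(-1.4) = 4×L_0(-1.4) + (-4)×L_1(-1.4)
P(-1.4) = -0.800000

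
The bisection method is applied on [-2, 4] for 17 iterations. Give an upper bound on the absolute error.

Bisection error bound: |error| ≤ (b-a)/2^n
|error| ≤ (4 - (-2))/2^17 = 6/2^17
|error| ≤ 0.0000457764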